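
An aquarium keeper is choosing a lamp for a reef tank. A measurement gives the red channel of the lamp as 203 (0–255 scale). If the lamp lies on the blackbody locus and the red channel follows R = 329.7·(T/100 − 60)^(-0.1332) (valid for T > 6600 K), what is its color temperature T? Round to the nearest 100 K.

(t − 60)^(-0.1332) = 203/329.7 = 0.61571.
t − 60 = 0.61571^(1/-0.1332) = 0.61571^(-7.508) = 38.129, so t = 98.129.
T = 100·t = 9813 K → 9800 K to the nearest 100 K.

9800 K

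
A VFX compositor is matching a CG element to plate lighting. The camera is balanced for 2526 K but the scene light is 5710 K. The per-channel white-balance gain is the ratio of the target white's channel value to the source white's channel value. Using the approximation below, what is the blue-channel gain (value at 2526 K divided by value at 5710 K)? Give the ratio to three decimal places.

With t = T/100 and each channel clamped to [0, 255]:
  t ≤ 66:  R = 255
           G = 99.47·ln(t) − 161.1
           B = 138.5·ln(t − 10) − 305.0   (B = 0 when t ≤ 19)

0.317

At 5710 K (t = 57.1):
  B = 138.5·ln(57.1 − 10) − 305.0 = 138.5·ln 47.1 − 305.0 = 138.5·3.8523 − 305.0 = 228.540.
At 2526 K (t = 25.26):
  B = 138.5·ln(25.26 − 10) − 305.0 = 138.5·ln 15.26 − 305.0 = 138.5·2.7252 − 305.0 = 72.445.
Gain = 72.445 / 228.540 = 0.3170 → 0.317.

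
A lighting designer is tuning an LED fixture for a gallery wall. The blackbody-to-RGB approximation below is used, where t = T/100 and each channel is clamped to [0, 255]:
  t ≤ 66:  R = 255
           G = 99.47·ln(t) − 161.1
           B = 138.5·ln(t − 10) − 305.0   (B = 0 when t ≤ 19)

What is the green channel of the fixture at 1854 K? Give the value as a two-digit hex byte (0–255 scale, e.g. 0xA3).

t = 1854/100 = 18.54; the t ≤ 66 branch applies.
G = 99.47·ln 18.54 − 161.1 = 99.47·2.9199 − 161.1 = 129.345.
Rounded: 129; in hex, 0x81.

0x81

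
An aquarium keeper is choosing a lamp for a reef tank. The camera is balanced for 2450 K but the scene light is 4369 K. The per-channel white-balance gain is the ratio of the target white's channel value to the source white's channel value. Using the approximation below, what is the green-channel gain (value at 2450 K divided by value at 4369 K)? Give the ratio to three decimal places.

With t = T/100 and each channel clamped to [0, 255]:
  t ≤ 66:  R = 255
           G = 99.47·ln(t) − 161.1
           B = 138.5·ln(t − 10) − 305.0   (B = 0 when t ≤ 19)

0.732

At 4369 K (t = 43.69):
  G = 99.47·ln 43.69 − 161.1 = 99.47·3.7771 − 161.1 = 214.610.
At 2450 K (t = 24.5):
  G = 99.47·ln 24.5 − 161.1 = 99.47·3.1987 − 161.1 = 157.072.
Gain = 157.072 / 214.610 = 0.7319 → 0.732.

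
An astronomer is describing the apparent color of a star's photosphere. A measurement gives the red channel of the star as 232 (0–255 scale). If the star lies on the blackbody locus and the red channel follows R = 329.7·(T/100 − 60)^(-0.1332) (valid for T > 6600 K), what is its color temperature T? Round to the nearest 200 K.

7400 K

(t − 60)^(-0.1332) = 232/329.7 = 0.70367.
t − 60 = 0.70367^(1/-0.1332) = 0.70367^(-7.508) = 13.992, so t = 73.992.
T = 100·t = 7399 K → 7400 K to the nearest 200 K.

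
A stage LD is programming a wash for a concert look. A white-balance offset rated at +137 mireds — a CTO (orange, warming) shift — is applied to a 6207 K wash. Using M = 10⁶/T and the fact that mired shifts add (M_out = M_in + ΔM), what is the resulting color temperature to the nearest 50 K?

M_in = 10⁶/6207 = 161.11 mireds.
M_out = 161.11 + (+137) = 298.11 mireds.
T_out = 10⁶/298.11 = 3354.5 K → 3350 K.

3350 K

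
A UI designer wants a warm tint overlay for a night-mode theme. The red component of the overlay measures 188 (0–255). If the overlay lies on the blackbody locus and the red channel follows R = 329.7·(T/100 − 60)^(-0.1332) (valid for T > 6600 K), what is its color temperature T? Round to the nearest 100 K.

(t − 60)^(-0.1332) = 188/329.7 = 0.57022.
t − 60 = 0.57022^(1/-0.1332) = 0.57022^(-7.508) = 67.848, so t = 127.848.
T = 100·t = 12785 K → 12800 K to the nearest 100 K.

12800 K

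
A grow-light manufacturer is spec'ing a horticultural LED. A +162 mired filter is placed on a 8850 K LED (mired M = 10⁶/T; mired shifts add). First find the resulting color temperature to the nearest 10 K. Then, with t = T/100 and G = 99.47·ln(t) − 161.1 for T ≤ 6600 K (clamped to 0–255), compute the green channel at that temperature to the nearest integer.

M_in = 10⁶/8850 = 112.99; M_out = 112.99 + (+162) = 274.99.
T_out = 10⁶/274.99 = 3636.4 K → 3640 K; t = 36.4.
G = 99.47·ln 36.4 − 161.1 = 99.47·3.5946 − 161.1 = 196.452.
Rounded: 196.

196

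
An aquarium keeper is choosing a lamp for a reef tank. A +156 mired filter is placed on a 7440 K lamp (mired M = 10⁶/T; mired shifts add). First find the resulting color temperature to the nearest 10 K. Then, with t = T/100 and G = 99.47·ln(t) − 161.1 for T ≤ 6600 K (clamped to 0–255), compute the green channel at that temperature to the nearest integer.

191

M_in = 10⁶/7440 = 134.41; M_out = 134.41 + (+156) = 290.41.
T_out = 10⁶/290.41 = 3443.4 K → 3440 K; t = 34.4.
G = 99.47·ln 34.4 − 161.1 = 99.47·3.5381 − 161.1 = 190.830.
Rounded: 191.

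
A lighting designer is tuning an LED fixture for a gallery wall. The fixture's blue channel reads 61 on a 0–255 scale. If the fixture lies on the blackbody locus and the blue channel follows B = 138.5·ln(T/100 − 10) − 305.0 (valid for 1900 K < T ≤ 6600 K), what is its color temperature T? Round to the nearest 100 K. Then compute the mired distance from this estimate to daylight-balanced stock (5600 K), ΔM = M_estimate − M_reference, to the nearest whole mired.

+238 mireds

ln(t − 10) = (61 + 305.0) / 138.5 = 2.6426.
t − 10 = e^2.6426 = 14.050, so t = 24.050.
T = 100·t = 2405 K → 2400 K to the nearest 100 K.
M_estimate = 10⁶/2400 = 416.67; M_reference = 10⁶/5600 = 178.57.
ΔM = 416.67 − 178.57 = 238.10 → +238 mireds.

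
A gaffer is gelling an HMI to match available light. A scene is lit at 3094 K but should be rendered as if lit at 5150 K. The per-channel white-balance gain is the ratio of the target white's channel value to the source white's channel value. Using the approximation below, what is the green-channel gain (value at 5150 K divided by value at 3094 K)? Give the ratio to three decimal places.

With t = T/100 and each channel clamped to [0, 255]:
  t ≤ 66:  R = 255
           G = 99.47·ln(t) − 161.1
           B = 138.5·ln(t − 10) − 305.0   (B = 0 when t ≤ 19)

At 3094 K (t = 30.94):
  G = 99.47·ln 30.94 − 161.1 = 99.47·3.4320 − 161.1 = 180.286.
At 5150 K (t = 51.5):
  G = 99.47·ln 51.5 − 161.1 = 99.47·3.9416 − 161.1 = 230.969.
Gain = 230.969 / 180.286 = 1.2811 → 1.281.

1.281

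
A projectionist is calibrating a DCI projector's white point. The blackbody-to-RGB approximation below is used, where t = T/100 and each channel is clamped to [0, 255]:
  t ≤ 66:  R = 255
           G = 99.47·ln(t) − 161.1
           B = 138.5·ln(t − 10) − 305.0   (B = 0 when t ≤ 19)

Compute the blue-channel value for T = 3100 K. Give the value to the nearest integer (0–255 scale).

117

t = 3100/100 = 31; the t ≤ 66 branch applies.
B = 138.5·ln(31 − 10) − 305.0 = 138.5·ln 21 − 305.0 = 138.5·3.0445 − 305.0 = 116.666.
Rounded: 117.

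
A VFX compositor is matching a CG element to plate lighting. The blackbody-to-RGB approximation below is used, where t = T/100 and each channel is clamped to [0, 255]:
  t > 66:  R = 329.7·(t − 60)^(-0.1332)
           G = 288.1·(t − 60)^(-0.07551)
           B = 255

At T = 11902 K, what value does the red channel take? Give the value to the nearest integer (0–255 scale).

192

t = 11902/100 = 119.02; the t > 66 branch applies.
R = 329.7·(119.02 − 60)^(-0.1332) = 329.7·59.02^(-0.1332) = 329.7·0.58090 = 191.523.
Rounded: 192.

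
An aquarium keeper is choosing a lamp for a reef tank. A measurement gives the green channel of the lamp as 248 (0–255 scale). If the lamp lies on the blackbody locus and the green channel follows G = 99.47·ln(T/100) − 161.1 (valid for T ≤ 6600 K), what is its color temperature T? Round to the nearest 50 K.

ln t = (248 + 161.1) / 99.47 = 4.1128.
t = e^4.1128 = 61.117.
T = 100·t = 6112 K → 6100 K to the nearest 50 K.

6100 K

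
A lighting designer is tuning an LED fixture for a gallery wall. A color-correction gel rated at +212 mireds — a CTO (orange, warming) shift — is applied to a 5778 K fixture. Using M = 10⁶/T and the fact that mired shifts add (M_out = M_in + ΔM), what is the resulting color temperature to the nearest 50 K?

M_in = 10⁶/5778 = 173.07 mireds.
M_out = 173.07 + (+212) = 385.07 mireds.
T_out = 10⁶/385.07 = 2596.9 K → 2600 K.

2600 K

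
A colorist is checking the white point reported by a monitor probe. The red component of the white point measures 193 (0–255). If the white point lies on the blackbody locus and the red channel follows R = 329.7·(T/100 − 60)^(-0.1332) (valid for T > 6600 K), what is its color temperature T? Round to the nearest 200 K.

(t − 60)^(-0.1332) = 193/329.7 = 0.58538.
t − 60 = 0.58538^(1/-0.1332) = 0.58538^(-7.508) = 55.713, so t = 115.713.
T = 100·t = 11571 K → 11600 K to the nearest 200 K.

11600 K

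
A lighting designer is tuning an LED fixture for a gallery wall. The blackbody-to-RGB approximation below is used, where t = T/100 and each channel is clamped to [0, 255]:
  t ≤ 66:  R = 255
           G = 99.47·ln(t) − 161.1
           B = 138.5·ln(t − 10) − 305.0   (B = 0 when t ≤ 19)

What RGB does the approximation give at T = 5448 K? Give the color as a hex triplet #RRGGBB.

t = 5448/100 = 54.48; the t ≤ 66 branch applies.
R = 255 by definition for t ≤ 66.
G = 99.47·ln 54.48 − 161.1 = 99.47·3.9978 − 161.1 = 236.565.
B = 138.5·ln(54.48 − 10) − 305.0 = 138.5·ln 44.48 − 305.0 = 138.5·3.7950 − 305.0 = 220.613.
Rounded: (255, 237, 221).
In hex: #FFEDDD.

#FFEDDD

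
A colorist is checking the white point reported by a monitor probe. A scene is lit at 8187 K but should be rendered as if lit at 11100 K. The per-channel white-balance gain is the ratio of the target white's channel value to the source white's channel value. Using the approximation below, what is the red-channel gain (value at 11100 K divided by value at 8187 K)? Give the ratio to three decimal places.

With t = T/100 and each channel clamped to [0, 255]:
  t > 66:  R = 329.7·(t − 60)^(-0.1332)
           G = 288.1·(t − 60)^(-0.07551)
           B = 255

At 8187 K (t = 81.87):
  R = 329.7·(81.87 − 60)^(-0.1332) = 329.7·21.87^(-0.1332) = 329.7·0.66303 = 218.600.
At 11100 K (t = 111):
  R = 329.7·(111 − 60)^(-0.1332) = 329.7·51^(-0.1332) = 329.7·0.59231 = 195.286.
Gain = 195.286 / 218.600 = 0.8933 → 0.893.

0.893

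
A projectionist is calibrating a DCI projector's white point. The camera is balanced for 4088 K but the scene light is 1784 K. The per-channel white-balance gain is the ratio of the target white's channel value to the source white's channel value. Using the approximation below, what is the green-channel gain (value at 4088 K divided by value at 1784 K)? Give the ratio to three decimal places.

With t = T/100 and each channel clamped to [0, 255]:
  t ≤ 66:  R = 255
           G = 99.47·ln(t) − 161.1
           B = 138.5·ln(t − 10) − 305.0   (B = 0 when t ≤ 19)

1.657

At 1784 K (t = 17.84):
  G = 99.47·ln 17.84 − 161.1 = 99.47·2.8814 − 161.1 = 125.517.
At 4088 K (t = 40.88):
  G = 99.47·ln 40.88 − 161.1 = 99.47·3.7106 − 161.1 = 207.997.
Gain = 207.997 / 125.517 = 1.6571 → 1.657.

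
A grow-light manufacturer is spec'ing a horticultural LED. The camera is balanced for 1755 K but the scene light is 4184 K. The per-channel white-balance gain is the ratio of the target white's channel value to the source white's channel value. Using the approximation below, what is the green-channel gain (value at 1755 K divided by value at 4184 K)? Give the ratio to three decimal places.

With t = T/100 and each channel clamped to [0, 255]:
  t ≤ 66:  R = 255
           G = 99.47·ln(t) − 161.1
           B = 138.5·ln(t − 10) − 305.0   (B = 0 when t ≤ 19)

At 4184 K (t = 41.84):
  G = 99.47·ln 41.84 − 161.1 = 99.47·3.7339 − 161.1 = 210.306.
At 1755 K (t = 17.55):
  G = 99.47·ln 17.55 − 161.1 = 99.47·2.8651 − 161.1 = 123.887.
Gain = 123.887 / 210.306 = 0.5891 → 0.589.

0.589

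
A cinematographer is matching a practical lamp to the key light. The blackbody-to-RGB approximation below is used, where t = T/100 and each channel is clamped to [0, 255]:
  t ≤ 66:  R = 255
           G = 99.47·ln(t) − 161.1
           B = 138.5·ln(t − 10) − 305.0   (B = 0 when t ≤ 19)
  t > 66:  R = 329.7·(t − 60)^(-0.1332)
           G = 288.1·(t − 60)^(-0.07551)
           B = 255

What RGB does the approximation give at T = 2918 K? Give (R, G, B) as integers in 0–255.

(255, 174, 104)

t = 2918/100 = 29.18; the t ≤ 66 branch applies.
R = 255 by definition for t ≤ 66.
G = 99.47·ln 29.18 − 161.1 = 99.47·3.3735 − 161.1 = 174.460.
B = 138.5·ln(29.18 − 10) − 305.0 = 138.5·ln 19.18 − 305.0 = 138.5·2.9539 − 305.0 = 104.111.
Rounded: (255, 174, 104).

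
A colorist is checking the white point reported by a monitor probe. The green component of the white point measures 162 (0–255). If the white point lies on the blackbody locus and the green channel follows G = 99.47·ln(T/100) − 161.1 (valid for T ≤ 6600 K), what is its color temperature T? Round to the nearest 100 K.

ln t = (162 + 161.1) / 99.47 = 3.2482.
t = e^3.2482 = 25.744.
T = 100·t = 2574 K → 2600 K to the nearest 100 K.

2600 K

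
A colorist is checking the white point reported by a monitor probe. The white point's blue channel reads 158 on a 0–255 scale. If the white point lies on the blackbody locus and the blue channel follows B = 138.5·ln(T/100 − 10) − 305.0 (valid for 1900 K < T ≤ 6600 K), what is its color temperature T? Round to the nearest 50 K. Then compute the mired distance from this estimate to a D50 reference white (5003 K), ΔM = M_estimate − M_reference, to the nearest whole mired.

+60 mireds

ln(t − 10) = (158 + 305.0) / 138.5 = 3.3430.
t − 10 = e^3.3430 = 28.303, so t = 38.303.
T = 100·t = 3830 K → 3850 K to the nearest 50 K.
M_estimate = 10⁶/3850 = 259.74; M_reference = 10⁶/5003 = 199.88.
ΔM = 259.74 − 199.88 = 59.86 → +60 mireds.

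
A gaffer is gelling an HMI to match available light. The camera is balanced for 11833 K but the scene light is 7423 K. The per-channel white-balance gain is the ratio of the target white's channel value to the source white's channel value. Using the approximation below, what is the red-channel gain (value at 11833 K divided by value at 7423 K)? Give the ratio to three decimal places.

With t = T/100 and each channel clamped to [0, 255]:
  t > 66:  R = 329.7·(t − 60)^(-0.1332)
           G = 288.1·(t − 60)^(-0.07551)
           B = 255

0.829

At 7423 K (t = 74.23):
  R = 329.7·(74.23 − 60)^(-0.1332) = 329.7·14.23^(-0.1332) = 329.7·0.70209 = 231.479.
At 11833 K (t = 118.33):
  R = 329.7·(118.33 − 60)^(-0.1332) = 329.7·58.33^(-0.1332) = 329.7·0.58181 = 191.824.
Gain = 191.824 / 231.479 = 0.8287 → 0.829.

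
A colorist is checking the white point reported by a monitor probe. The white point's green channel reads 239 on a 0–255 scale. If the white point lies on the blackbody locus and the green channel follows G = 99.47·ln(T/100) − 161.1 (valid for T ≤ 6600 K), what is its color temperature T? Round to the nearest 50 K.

5600 K

ln t = (239 + 161.1) / 99.47 = 4.0223.
t = e^4.0223 = 55.830.
T = 100·t = 5583 K → 5600 K to the nearest 50 K.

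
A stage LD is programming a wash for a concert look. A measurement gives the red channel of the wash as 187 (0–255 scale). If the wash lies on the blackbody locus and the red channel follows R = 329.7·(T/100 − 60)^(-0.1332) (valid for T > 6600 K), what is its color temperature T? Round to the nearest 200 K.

(t − 60)^(-0.1332) = 187/329.7 = 0.56718.
t − 60 = 0.56718^(1/-0.1332) = 0.56718^(-7.508) = 70.620, so t = 130.620.
T = 100·t = 13062 K → 13000 K to the nearest 200 K.

13000 K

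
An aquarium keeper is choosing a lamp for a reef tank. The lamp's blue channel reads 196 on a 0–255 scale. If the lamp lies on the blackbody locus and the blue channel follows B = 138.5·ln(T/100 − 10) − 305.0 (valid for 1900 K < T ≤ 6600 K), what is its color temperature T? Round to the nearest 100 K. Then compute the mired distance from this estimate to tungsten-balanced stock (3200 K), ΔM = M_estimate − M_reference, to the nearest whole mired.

ln(t − 10) = (196 + 305.0) / 138.5 = 3.6173.
t − 10 = e^3.6173 = 37.238, so t = 47.238.
T = 100·t = 4724 K → 4700 K to the nearest 100 K.
M_estimate = 10⁶/4700 = 212.77; M_reference = 10⁶/3200 = 312.50.
ΔM = 212.77 − 312.50 = -99.73 → -100 mireds.

-100 mireds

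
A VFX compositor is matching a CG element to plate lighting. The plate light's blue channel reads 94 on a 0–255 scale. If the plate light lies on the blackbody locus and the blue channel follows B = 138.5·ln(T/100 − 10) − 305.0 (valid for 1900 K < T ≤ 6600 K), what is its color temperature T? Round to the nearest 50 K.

ln(t − 10) = (94 + 305.0) / 138.5 = 2.8809.
t − 10 = e^2.8809 = 17.830, so t = 27.830.
T = 100·t = 2783 K → 2800 K to the nearest 50 K.

2800 K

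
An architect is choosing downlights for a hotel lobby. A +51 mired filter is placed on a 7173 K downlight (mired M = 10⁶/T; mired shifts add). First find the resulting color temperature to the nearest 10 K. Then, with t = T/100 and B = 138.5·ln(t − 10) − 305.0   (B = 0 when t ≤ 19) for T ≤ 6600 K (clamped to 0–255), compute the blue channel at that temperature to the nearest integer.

M_in = 10⁶/7173 = 139.41; M_out = 139.41 + (+51) = 190.41.
T_out = 10⁶/190.41 = 5251.8 K → 5250 K; t = 52.5.
B = 138.5·ln(52.5 − 10) − 305.0 = 138.5·ln 42.5 − 305.0 = 138.5·3.7495 − 305.0 = 214.306.
Rounded: 214.

214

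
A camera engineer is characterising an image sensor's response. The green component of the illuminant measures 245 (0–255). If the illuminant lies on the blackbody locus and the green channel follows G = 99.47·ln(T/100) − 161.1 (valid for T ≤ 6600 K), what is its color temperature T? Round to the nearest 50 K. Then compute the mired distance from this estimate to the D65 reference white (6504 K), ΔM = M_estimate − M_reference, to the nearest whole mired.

+14 mireds

ln t = (245 + 161.1) / 99.47 = 4.0826.
t = e^4.0826 = 59.302.
T = 100·t = 5930 K → 5950 K to the nearest 50 K.
M_estimate = 10⁶/5950 = 168.07; M_reference = 10⁶/6504 = 153.75.
ΔM = 168.07 − 153.75 = 14.32 → +14 mireds.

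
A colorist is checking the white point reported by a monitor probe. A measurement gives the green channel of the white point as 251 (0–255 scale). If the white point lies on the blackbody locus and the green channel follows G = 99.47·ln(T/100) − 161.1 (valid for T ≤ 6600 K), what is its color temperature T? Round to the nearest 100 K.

ln t = (251 + 161.1) / 99.47 = 4.1430.
t = e^4.1430 = 62.989.
T = 100·t = 6299 K → 6300 K to the nearest 100 K.

6300 K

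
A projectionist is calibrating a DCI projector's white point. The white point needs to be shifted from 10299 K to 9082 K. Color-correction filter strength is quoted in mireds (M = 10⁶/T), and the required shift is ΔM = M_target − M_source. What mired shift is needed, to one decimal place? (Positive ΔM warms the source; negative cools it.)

+13.0 mireds

M_source = 10⁶/10299 = 97.097; M_target = 10⁶/9082 = 110.108.
ΔM = 110.108 − 97.097 = 13.011 → +13.0 mireds, a warming shift.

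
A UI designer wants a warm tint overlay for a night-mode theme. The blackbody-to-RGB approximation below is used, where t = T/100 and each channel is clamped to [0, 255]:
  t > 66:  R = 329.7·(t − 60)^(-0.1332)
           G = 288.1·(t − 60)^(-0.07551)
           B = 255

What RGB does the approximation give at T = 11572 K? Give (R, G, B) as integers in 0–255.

(193, 213, 255)

t = 11572/100 = 115.72; the t > 66 branch applies.
R = 329.7·(115.72 − 60)^(-0.1332) = 329.7·55.72^(-0.1332) = 329.7·0.58537 = 192.997.
G = 288.1·(115.72 − 60)^(-0.07551) = 288.1·55.72^(-0.07551) = 288.1·0.73817 = 212.668.
B = 255 by definition for t > 66.
Rounded: (193, 213, 255).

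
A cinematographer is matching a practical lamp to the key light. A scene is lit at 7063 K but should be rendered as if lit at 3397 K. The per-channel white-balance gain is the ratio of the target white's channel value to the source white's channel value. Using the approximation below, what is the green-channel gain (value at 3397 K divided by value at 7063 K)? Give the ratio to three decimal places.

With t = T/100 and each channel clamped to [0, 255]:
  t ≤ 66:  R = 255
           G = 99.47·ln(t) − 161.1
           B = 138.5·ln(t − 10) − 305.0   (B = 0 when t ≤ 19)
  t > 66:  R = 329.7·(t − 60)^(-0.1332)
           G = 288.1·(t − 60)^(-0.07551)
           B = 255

0.787

At 7063 K (t = 70.63):
  G = 288.1·(70.63 − 60)^(-0.07551) = 288.1·10.63^(-0.07551) = 288.1·0.83654 = 241.007.
At 3397 K (t = 33.97):
  G = 99.47·ln 33.97 − 161.1 = 99.47·3.5255 − 161.1 = 189.579.
Gain = 189.579 / 241.007 = 0.7866 → 0.787.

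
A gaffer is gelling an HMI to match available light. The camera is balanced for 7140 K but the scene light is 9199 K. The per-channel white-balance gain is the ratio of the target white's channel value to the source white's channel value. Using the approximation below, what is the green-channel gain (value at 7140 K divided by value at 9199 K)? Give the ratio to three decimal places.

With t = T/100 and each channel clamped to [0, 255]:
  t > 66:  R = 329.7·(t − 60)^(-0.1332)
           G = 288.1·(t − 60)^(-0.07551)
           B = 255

At 9199 K (t = 91.99):
  G = 288.1·(91.99 − 60)^(-0.07551) = 288.1·31.99^(-0.07551) = 288.1·0.76976 = 221.768.
At 7140 K (t = 71.4):
  G = 288.1·(71.4 − 60)^(-0.07551) = 288.1·11.4^(-0.07551) = 288.1·0.83213 = 239.738.
Gain = 239.738 / 221.768 = 1.0810 → 1.081.

1.081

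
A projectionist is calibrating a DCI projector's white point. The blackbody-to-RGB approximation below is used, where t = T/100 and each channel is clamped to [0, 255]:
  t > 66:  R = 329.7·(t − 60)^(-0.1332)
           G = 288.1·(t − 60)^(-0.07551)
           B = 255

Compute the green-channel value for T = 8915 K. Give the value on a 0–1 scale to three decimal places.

t = 8915/100 = 89.15; the t > 66 branch applies.
G = 288.1·(89.15 − 60)^(-0.07551) = 288.1·29.15^(-0.07551) = 288.1·0.77518 = 223.331.
On a 0–1 scale: 223.331/255 = 0.8758 → 0.876.

0.876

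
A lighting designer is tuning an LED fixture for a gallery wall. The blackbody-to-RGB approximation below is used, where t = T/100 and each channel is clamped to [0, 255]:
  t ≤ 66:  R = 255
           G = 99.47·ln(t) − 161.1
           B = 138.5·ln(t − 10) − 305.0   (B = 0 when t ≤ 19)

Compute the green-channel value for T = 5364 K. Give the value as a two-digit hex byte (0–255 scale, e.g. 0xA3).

t = 5364/100 = 53.64; the t ≤ 66 branch applies.
G = 99.47·ln 53.64 − 161.1 = 99.47·3.9823 − 161.1 = 235.019.
Rounded: 235; in hex, 0xEB.

0xEB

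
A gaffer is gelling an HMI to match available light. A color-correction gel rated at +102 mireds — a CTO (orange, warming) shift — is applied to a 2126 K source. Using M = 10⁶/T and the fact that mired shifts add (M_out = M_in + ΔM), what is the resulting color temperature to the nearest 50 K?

M_in = 10⁶/2126 = 470.37 mireds.
M_out = 470.37 + (+102) = 572.37 mireds.
T_out = 10⁶/572.37 = 1747.1 K → 1750 K.

1750 K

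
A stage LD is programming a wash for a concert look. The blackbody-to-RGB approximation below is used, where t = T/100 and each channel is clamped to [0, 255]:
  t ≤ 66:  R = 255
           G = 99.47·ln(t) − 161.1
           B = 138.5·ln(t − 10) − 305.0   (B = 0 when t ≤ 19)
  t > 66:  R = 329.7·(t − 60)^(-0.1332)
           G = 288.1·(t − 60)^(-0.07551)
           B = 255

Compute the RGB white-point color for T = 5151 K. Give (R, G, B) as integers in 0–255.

(255, 231, 211)

t = 5151/100 = 51.51; the t ≤ 66 branch applies.
R = 255 by definition for t ≤ 66.
G = 99.47·ln 51.51 − 161.1 = 99.47·3.9418 − 161.1 = 230.988.
B = 138.5·ln(51.51 − 10) − 305.0 = 138.5·ln 41.51 − 305.0 = 138.5·3.7259 − 305.0 = 211.042.
Rounded: (255, 231, 211).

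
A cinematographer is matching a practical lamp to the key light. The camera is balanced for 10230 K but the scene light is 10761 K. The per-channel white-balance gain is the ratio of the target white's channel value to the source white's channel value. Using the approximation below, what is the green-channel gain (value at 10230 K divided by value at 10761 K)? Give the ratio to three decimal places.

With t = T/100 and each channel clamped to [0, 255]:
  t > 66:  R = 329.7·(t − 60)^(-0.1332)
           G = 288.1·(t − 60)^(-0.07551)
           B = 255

At 10761 K (t = 107.61):
  G = 288.1·(107.61 − 60)^(-0.07551) = 288.1·47.61^(-0.07551) = 288.1·0.74699 = 215.209.
At 10230 K (t = 102.3):
  G = 288.1·(102.3 − 60)^(-0.07551) = 288.1·42.3^(-0.07551) = 288.1·0.75369 = 217.139.
Gain = 217.139 / 215.209 = 1.0090 → 1.009.

1.009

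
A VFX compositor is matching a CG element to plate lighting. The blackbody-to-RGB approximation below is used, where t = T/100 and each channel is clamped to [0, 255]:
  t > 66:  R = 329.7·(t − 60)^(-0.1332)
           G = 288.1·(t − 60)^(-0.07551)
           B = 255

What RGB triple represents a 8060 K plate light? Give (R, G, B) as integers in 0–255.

t = 8060/100 = 80.6; the t > 66 branch applies.
R = 329.7·(80.6 − 60)^(-0.1332) = 329.7·20.6^(-0.1332) = 329.7·0.66833 = 220.349.
G = 288.1·(80.6 − 60)^(-0.07551) = 288.1·20.6^(-0.07551) = 288.1·0.79577 = 229.263.
B = 255 by definition for t > 66.
Rounded: (220, 229, 255).

(220, 229, 255)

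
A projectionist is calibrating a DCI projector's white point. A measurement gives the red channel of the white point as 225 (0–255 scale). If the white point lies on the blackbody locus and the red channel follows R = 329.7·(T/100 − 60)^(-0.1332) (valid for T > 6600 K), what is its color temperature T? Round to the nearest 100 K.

7800 K

(t − 60)^(-0.1332) = 225/329.7 = 0.68244.
t − 60 = 0.68244^(1/-0.1332) = 0.68244^(-7.508) = 17.610, so t = 77.610.
T = 100·t = 7761 K → 7800 K to the nearest 100 K.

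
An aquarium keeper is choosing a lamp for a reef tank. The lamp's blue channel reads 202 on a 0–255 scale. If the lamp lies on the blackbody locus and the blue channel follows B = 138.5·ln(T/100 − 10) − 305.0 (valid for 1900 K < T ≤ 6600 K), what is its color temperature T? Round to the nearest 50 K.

4900 K

ln(t − 10) = (202 + 305.0) / 138.5 = 3.6606.
t − 10 = e^3.6606 = 38.887, so t = 48.887.
T = 100·t = 4889 K → 4900 K to the nearest 50 K.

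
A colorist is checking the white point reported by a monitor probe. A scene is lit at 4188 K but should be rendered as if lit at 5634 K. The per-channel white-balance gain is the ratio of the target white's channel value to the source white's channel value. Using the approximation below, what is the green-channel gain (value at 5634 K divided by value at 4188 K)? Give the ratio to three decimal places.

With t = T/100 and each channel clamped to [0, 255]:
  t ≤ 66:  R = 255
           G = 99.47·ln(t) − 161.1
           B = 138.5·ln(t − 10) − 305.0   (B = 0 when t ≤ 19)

At 4188 K (t = 41.88):
  G = 99.47·ln 41.88 − 161.1 = 99.47·3.7348 − 161.1 = 210.401.
At 5634 K (t = 56.34):
  G = 99.47·ln 56.34 − 161.1 = 99.47·4.0314 − 161.1 = 239.904.
Gain = 239.904 / 210.401 = 1.1402 → 1.140.

1.140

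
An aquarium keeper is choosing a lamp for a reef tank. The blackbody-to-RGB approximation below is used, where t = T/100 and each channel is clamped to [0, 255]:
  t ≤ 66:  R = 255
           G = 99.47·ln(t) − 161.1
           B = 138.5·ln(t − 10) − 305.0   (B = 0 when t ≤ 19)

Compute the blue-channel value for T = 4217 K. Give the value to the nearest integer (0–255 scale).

t = 4217/100 = 42.17; the t ≤ 66 branch applies.
B = 138.5·ln(42.17 − 10) − 305.0 = 138.5·ln 32.17 − 305.0 = 138.5·3.4710 − 305.0 = 175.738.
Rounded: 176.

176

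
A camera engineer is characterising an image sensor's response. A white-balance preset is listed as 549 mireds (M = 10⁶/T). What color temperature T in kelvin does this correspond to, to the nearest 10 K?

1820 K

T = 10⁶ / 549 = 1821.49 K → 1820 K.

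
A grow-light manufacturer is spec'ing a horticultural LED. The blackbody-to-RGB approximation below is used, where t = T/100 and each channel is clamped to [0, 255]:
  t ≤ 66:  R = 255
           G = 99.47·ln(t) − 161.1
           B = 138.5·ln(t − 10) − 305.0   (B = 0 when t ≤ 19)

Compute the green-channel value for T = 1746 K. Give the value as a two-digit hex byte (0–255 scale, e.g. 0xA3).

t = 1746/100 = 17.46; the t ≤ 66 branch applies.
G = 99.47·ln 17.46 − 161.1 = 99.47·2.8599 − 161.1 = 123.376.
Rounded: 123; in hex, 0x7B.

0x7B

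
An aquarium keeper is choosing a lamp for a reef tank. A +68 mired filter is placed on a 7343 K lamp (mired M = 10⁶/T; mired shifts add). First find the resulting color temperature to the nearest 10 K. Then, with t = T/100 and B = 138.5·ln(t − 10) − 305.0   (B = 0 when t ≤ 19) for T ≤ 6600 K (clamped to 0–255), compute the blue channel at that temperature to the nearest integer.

M_in = 10⁶/7343 = 136.18; M_out = 136.18 + (+68) = 204.18.
T_out = 10⁶/204.18 = 4897.5 K → 4900 K; t = 49.
B = 138.5·ln(49 − 10) − 305.0 = 138.5·ln 39 − 305.0 = 138.5·3.6636 − 305.0 = 202.403.
Rounded: 202.

202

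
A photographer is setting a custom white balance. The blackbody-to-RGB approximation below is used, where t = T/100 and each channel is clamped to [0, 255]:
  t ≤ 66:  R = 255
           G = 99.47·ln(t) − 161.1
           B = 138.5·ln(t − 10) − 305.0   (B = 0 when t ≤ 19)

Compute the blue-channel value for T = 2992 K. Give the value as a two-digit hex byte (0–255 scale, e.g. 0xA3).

0x6D

t = 2992/100 = 29.92; the t ≤ 66 branch applies.
B = 138.5·ln(29.92 − 10) − 305.0 = 138.5·ln 19.92 − 305.0 = 138.5·2.9917 − 305.0 = 109.354.
Rounded: 109; in hex, 0x6D.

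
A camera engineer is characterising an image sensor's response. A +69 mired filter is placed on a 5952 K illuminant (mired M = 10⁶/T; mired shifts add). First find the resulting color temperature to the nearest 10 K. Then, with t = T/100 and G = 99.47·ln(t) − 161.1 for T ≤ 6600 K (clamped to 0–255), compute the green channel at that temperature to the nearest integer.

211

M_in = 10⁶/5952 = 168.01; M_out = 168.01 + (+69) = 237.01.
T_out = 10⁶/237.01 = 4219.2 K → 4220 K; t = 42.2.
G = 99.47·ln 42.2 − 161.1 = 99.47·3.7424 − 161.1 = 211.159.
Rounded: 211.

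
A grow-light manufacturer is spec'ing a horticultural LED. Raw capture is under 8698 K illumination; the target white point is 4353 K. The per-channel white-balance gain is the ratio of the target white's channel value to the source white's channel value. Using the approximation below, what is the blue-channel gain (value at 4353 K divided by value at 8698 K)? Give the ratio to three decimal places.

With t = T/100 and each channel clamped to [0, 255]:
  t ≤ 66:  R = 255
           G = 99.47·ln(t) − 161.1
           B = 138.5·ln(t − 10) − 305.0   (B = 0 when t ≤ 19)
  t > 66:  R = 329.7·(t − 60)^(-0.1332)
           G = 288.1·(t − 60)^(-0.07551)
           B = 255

0.712

At 8698 K (t = 86.98):
  B = 255 by definition for t > 66.
At 4353 K (t = 43.53):
  B = 138.5·ln(43.53 − 10) − 305.0 = 138.5·ln 33.53 − 305.0 = 138.5·3.5124 − 305.0 = 181.473.
Gain = 181.473 / 255.000 = 0.7117 → 0.712.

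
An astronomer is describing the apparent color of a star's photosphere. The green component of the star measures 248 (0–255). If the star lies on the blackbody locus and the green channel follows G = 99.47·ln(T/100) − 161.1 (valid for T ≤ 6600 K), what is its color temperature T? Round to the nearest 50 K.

6100 K

ln t = (248 + 161.1) / 99.47 = 4.1128.
t = e^4.1128 = 61.117.
T = 100·t = 6112 K → 6100 K to the nearest 50 K.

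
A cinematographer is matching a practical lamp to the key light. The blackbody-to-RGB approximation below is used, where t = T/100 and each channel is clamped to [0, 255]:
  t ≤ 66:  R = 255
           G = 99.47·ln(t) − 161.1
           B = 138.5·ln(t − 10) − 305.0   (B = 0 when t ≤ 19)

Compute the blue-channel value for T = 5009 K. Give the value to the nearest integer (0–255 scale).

t = 5009/100 = 50.09; the t ≤ 66 branch applies.
B = 138.5·ln(50.09 − 10) − 305.0 = 138.5·ln 40.09 − 305.0 = 138.5·3.6911 − 305.0 = 206.221.
Rounded: 206.

206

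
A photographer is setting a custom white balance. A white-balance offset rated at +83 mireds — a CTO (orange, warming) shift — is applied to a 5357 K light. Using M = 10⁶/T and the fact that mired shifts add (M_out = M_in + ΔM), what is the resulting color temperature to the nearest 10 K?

3710 K

M_in = 10⁶/5357 = 186.67 mireds.
M_out = 186.67 + (+83) = 269.67 mireds.
T_out = 10⁶/269.67 = 3708.2 K → 3710 K.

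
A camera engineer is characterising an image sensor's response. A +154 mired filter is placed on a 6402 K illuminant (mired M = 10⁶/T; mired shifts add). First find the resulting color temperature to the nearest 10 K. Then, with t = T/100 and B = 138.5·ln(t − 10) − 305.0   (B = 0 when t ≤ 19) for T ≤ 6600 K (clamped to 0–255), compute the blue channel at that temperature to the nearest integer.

124

M_in = 10⁶/6402 = 156.20; M_out = 156.20 + (+154) = 310.20.
T_out = 10⁶/310.20 = 3223.7 K → 3220 K; t = 32.2.
B = 138.5·ln(32.2 − 10) − 305.0 = 138.5·ln 22.2 − 305.0 = 138.5·3.1001 − 305.0 = 124.363.
Rounded: 124.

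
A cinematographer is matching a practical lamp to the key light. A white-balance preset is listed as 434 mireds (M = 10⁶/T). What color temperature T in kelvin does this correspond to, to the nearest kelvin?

2304 K

T = 10⁶ / 434 = 2304.15 K → 2304 K.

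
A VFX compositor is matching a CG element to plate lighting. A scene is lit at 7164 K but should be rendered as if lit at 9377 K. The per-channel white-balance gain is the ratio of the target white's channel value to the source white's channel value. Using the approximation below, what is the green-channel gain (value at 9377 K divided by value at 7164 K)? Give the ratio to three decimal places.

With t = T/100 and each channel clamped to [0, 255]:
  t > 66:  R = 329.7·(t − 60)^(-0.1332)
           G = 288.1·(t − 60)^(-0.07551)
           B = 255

At 7164 K (t = 71.64):
  G = 288.1·(71.64 − 60)^(-0.07551) = 288.1·11.64^(-0.07551) = 288.1·0.83083 = 239.361.
At 9377 K (t = 93.77):
  G = 288.1·(93.77 − 60)^(-0.07551) = 288.1·33.77^(-0.07551) = 288.1·0.76662 = 220.863.
Gain = 220.863 / 239.361 = 0.9227 → 0.923.

0.923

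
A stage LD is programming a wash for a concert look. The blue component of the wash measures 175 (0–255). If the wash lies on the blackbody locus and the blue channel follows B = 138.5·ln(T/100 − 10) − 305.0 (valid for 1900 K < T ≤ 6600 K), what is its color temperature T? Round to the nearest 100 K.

ln(t − 10) = (175 + 305.0) / 138.5 = 3.4657.
t − 10 = e^3.4657 = 31.999, so t = 41.999.
T = 100·t = 4200 K → 4200 K to the nearest 100 K.

4200 K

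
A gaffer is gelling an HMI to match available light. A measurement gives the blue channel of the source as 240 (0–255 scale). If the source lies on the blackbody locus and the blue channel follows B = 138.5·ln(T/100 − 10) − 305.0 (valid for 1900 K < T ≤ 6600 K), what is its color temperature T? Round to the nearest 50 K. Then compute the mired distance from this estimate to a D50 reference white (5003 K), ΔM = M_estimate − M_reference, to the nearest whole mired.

-36 mireds

ln(t − 10) = (240 + 305.0) / 138.5 = 3.9350.
t − 10 = e^3.9350 = 51.163, so t = 61.163.
T = 100·t = 6116 K → 6100 K to the nearest 50 K.
M_estimate = 10⁶/6100 = 163.93; M_reference = 10⁶/5003 = 199.88.
ΔM = 163.93 − 199.88 = -35.95 → -36 mireds.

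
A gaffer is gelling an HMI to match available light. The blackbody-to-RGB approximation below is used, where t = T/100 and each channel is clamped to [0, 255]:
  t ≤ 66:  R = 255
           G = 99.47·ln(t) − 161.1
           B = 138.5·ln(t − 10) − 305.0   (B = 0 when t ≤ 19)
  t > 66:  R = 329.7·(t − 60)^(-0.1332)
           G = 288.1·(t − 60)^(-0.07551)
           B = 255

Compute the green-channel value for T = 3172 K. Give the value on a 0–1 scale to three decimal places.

0.717

t = 3172/100 = 31.72; the t ≤ 66 branch applies.
G = 99.47·ln 31.72 − 161.1 = 99.47·3.4569 − 161.1 = 182.763.
On a 0–1 scale: 182.763/255 = 0.7167 → 0.717.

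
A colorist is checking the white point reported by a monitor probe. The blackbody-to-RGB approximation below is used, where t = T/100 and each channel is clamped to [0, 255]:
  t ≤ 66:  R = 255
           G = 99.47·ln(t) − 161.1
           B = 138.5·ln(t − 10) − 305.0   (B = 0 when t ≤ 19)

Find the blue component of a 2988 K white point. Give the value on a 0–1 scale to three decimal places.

0.428

t = 2988/100 = 29.88; the t ≤ 66 branch applies.
B = 138.5·ln(29.88 − 10) − 305.0 = 138.5·ln 19.88 − 305.0 = 138.5·2.9897 − 305.0 = 109.075.
On a 0–1 scale: 109.075/255 = 0.4277 → 0.428.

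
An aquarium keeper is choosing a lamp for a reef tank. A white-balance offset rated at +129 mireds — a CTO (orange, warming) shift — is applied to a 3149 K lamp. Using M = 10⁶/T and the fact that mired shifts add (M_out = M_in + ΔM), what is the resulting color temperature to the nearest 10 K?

2240 K

M_in = 10⁶/3149 = 317.56 mireds.
M_out = 317.56 + (+129) = 446.56 mireds.
T_out = 10⁶/446.56 = 2239.3 K → 2240 K.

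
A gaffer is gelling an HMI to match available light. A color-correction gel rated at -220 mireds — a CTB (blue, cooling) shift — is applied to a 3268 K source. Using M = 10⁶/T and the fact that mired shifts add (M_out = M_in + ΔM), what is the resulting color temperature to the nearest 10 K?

M_in = 10⁶/3268 = 306.00 mireds.
M_out = 306.00 + (-220) = 86.00 mireds.
T_out = 10⁶/86.00 = 11628.2 K → 11630 K.

11630 K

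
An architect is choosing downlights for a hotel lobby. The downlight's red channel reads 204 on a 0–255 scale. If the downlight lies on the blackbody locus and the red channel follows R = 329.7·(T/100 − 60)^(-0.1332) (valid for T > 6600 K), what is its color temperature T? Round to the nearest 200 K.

(t − 60)^(-0.1332) = 204/329.7 = 0.61874.
t − 60 = 0.61874^(1/-0.1332) = 0.61874^(-7.508) = 36.748, so t = 96.748.
T = 100·t = 9675 K → 9600 K to the nearest 200 K.

9600 K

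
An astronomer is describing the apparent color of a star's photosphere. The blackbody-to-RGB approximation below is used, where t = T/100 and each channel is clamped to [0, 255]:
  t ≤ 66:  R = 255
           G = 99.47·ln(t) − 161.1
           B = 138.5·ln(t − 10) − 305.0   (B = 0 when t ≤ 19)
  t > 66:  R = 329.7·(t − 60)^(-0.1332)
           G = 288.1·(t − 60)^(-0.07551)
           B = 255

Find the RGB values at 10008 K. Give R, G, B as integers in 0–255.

t = 10008/100 = 100.08; the t > 66 branch applies.
R = 329.7·(100.08 − 60)^(-0.1332) = 329.7·40.08^(-0.1332) = 329.7·0.61163 = 201.655.
G = 288.1·(100.08 − 60)^(-0.07551) = 288.1·40.08^(-0.07551) = 288.1·0.75677 = 218.025.
B = 255 by definition for t > 66.
Rounded: (202, 218, 255).

R=202, G=218, B=255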